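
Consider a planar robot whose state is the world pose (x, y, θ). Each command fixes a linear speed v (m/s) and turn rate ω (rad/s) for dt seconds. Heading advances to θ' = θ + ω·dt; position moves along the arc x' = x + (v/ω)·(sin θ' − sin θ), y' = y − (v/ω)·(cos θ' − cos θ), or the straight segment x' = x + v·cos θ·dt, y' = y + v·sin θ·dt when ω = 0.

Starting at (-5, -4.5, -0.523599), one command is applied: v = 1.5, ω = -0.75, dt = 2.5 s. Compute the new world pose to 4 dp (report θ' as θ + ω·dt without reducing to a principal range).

θ' = -0.5236 + -0.75·2.5 = -2.3986
R = v/ω = 1.5/-0.75 = -2.0000
x' = -5 + -2.0000·(sin -2.3986 − sin -0.5236) = -4.6470
y' = -4.5 − -2.0000·(cos -2.3986 − cos -0.5236) = -7.7049

(-4.6470, -7.7049, -2.3986)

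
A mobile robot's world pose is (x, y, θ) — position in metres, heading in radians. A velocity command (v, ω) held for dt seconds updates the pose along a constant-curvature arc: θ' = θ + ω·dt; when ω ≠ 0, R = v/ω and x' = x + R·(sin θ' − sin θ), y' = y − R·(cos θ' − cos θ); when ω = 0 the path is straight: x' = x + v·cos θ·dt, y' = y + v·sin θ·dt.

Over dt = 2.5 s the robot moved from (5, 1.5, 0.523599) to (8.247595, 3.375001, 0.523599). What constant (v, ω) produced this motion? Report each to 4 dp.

v = 1.5000, ω = 0.0000

Δθ = 0.523599 − 0.523599 = 0.000000
ω = Δθ/dt = 0.000000/2.5 = 0.0000
ω = 0 → v = (Δx·cos θ + Δy·sin θ)/dt = 1.5000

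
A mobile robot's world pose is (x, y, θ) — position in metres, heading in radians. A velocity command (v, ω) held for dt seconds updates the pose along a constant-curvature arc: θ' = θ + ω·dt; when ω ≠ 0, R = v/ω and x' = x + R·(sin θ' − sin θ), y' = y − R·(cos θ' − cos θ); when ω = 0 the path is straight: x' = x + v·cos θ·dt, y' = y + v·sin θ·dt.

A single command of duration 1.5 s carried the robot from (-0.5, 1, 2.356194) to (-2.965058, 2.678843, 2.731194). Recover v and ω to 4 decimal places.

v = 2.0000, ω = 0.2500

Δθ = 2.731194 − 2.356194 = 0.375000
ω = Δθ/dt = 0.375000/1.5 = 0.2500
R = Δx/(sin θ' − sin θ) = 8.0000
v = R·ω = 8.0000·0.2500 = 2.0000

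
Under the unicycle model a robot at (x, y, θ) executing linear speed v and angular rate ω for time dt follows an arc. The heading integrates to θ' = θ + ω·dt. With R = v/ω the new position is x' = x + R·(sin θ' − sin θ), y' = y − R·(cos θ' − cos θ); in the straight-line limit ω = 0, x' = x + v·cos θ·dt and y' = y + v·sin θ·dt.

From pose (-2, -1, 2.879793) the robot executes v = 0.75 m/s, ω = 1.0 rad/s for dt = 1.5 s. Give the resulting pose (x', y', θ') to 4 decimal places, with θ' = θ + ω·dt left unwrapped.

(-2.9030, -1.4796, 4.3798)

θ' = 2.8798 + 1.0·1.5 = 4.3798
R = v/ω = 0.75/1.0 = 0.7500
x' = -2 + 0.7500·(sin 4.3798 − sin 2.8798) = -2.9030
y' = -1 − 0.7500·(cos 4.3798 − cos 2.8798) = -1.4796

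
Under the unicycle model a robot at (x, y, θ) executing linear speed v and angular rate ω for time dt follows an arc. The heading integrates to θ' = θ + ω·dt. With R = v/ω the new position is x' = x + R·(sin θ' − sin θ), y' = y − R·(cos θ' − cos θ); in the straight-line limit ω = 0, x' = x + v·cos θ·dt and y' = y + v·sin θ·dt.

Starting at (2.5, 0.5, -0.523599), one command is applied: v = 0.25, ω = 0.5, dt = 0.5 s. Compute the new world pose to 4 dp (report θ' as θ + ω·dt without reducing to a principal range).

θ' = -0.5236 + 0.5·0.5 = -0.2736
R = v/ω = 0.25/0.5 = 0.5000
x' = 2.5 + 0.5000·(sin -0.2736 − sin -0.5236) = 2.6149
y' = 0.5 − 0.5000·(cos -0.2736 − cos -0.5236) = 0.4516

(2.6149, 0.4516, -0.2736)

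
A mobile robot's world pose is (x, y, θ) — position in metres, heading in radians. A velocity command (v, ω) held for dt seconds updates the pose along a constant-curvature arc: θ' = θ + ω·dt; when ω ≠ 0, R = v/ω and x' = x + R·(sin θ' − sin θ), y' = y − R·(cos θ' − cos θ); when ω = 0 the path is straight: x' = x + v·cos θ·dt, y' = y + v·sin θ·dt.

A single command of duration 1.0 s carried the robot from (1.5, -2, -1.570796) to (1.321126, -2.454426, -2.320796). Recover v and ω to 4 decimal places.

Δθ = -2.320796 − -1.570796 = -0.750000
ω = Δθ/dt = -0.750000/1.0 = -0.7500
R = −Δy/(cos θ' − cos θ) = -0.6667
v = R·ω = -0.6667·-0.7500 = 0.5000

v = 0.5000, ω = -0.7500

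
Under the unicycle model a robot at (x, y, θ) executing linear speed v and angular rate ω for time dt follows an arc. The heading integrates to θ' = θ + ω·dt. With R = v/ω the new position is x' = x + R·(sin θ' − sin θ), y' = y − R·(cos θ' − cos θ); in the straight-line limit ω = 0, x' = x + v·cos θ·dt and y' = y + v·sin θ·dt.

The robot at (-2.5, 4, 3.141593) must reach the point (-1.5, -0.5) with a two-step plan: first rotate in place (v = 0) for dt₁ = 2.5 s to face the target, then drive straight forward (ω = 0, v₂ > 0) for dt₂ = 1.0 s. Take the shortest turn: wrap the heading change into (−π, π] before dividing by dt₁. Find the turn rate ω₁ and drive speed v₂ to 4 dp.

ω₁ = 0.7158, v₂ = 4.6098

heading to target = atan2(-0.5−4, -1.5−-2.5) = -1.3521
Δθ = wrap(-1.3521 − 3.1416) = 1.7895; ω₁ = Δθ/dt₁ = 0.7158
distance = √((-1.5−-2.5)² + (-0.5−4)²) = 4.6098; v₂ = distance/dt₂ = 4.6098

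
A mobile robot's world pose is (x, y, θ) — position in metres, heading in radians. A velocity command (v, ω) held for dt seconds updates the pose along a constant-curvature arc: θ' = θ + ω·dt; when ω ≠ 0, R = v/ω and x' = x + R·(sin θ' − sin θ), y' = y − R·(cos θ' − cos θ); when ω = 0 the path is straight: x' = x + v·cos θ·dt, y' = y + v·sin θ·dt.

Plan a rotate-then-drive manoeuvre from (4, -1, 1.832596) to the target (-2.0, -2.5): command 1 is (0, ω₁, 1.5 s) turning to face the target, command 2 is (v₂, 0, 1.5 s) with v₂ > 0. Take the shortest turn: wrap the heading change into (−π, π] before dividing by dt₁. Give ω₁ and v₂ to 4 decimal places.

heading to target = atan2(-2.5−-1, -2−4) = -2.8966
Δθ = wrap(-2.8966 − 1.8326) = 1.5540; ω₁ = Δθ/dt₁ = 1.0360
distance = √((-2−4)² + (-2.5−-1)²) = 6.1847; v₂ = distance/dt₂ = 4.1231

ω₁ = 1.0360, v₂ = 4.1231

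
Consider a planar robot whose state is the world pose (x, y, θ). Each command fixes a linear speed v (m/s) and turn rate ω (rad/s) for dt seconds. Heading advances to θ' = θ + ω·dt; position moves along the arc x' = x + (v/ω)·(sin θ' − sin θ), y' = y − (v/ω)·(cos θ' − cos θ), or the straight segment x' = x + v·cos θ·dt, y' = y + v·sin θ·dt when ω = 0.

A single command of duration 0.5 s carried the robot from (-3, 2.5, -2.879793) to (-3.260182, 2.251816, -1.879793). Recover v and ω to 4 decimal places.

Δθ = -1.879793 − -2.879793 = 1.000000
ω = Δθ/dt = 1.000000/0.5 = 2.0000
R = Δx/(sin θ' − sin θ) = 0.3750
v = R·ω = 0.3750·2.0000 = 0.7500

v = 0.7500, ω = 2.0000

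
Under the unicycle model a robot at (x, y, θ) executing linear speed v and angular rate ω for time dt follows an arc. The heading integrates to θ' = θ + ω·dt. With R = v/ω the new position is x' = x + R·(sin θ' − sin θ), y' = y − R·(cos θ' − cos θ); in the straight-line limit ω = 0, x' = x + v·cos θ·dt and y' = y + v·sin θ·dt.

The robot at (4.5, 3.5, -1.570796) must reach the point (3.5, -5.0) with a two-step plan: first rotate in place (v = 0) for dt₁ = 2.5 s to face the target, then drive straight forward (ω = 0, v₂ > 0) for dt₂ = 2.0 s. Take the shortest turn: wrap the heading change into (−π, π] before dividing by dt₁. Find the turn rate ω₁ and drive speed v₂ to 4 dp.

heading to target = atan2(-5−3.5, 3.5−4.5) = -1.6879
Δθ = wrap(-1.6879 − -1.5708) = -0.1171; ω₁ = Δθ/dt₁ = -0.0468
distance = √((3.5−4.5)² + (-5−3.5)²) = 8.5586; v₂ = distance/dt₂ = 4.2793

ω₁ = -0.0468, v₂ = 4.2793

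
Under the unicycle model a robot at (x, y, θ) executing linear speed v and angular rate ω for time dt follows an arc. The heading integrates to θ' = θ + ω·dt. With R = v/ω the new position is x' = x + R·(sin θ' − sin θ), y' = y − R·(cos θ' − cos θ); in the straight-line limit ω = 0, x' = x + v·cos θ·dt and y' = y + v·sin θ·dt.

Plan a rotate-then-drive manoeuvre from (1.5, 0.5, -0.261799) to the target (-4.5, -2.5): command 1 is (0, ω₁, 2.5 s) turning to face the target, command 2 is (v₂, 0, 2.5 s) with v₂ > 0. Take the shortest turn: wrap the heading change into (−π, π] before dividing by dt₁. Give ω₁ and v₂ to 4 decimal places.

heading to target = atan2(-2.5−0.5, -4.5−1.5) = -2.6779
Δθ = wrap(-2.6779 − -0.2618) = -2.4161; ω₁ = Δθ/dt₁ = -0.9665
distance = √((-4.5−1.5)² + (-2.5−0.5)²) = 6.7082; v₂ = distance/dt₂ = 2.6833

ω₁ = -0.9665, v₂ = 2.6833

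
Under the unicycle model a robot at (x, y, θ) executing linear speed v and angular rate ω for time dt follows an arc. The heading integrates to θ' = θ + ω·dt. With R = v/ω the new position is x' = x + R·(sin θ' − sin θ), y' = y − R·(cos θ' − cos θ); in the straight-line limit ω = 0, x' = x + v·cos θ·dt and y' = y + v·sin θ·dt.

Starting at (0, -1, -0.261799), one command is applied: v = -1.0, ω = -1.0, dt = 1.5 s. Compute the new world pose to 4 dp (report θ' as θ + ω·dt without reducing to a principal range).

(-0.7230, 0.1558, -1.7618)

θ' = -0.2618 + -1.0·1.5 = -1.7618
R = v/ω = -1.0/-1.0 = 1.0000
x' = 0 + 1.0000·(sin -1.7618 − sin -0.2618) = -0.7230
y' = -1 − 1.0000·(cos -1.7618 − cos -0.2618) = 0.1558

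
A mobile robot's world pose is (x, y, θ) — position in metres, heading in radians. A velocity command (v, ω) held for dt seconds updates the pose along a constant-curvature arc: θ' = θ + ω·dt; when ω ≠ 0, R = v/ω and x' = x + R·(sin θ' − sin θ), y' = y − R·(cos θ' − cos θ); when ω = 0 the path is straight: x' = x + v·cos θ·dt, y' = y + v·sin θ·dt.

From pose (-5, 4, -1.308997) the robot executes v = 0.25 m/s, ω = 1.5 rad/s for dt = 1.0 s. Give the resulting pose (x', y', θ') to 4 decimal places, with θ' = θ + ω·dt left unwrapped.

(-4.8074, 3.8795, 0.1910)

θ' = -1.3090 + 1.5·1.0 = 0.1910
R = v/ω = 0.25/1.5 = 0.1667
x' = -5 + 0.1667·(sin 0.1910 − sin -1.3090) = -4.8074
y' = 4 − 0.1667·(cos 0.1910 − cos -1.3090) = 3.8795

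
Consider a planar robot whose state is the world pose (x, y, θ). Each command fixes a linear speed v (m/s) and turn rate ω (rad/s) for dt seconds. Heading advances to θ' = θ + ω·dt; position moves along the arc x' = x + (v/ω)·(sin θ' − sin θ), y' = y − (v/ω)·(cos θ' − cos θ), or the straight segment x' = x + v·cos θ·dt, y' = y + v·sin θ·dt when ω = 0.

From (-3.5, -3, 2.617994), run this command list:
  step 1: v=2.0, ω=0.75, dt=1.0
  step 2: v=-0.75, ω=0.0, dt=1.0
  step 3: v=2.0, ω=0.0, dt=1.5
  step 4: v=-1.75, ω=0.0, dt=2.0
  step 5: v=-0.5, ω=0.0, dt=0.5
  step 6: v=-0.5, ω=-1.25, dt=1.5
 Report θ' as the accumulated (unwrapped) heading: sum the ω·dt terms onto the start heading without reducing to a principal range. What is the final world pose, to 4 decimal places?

step 1: θ'=3.3680 (R=2.6667) → pose (-5.4319, -2.7108, 3.3680)
step 2: θ'=3.3680 (straight) → pose (-4.7011, -2.5424, 3.3680)
step 3: θ'=3.3680 (straight) → pose (-7.6245, -3.2158, 3.3680)
step 4: θ'=3.3680 (straight) → pose (-4.2138, -2.4302, 3.3680)
step 5: θ'=3.3680 (straight) → pose (-3.9702, -2.3741, 3.3680)
step 6: θ'=1.4930 (R=0.4000) → pose (-3.4816, -2.7950, 1.4930)

(-3.4816, -2.7950, 1.4930)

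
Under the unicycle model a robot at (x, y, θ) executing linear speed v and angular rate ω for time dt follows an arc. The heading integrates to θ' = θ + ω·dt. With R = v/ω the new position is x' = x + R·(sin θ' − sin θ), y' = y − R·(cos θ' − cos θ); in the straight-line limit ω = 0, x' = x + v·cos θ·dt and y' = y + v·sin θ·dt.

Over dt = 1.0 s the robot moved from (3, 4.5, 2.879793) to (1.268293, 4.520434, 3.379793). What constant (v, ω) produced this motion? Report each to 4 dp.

Δθ = 3.379793 − 2.879793 = 0.500000
ω = Δθ/dt = 0.500000/1.0 = 0.5000
R = Δx/(sin θ' − sin θ) = 3.5000
v = R·ω = 3.5000·0.5000 = 1.7500

v = 1.7500, ω = 0.5000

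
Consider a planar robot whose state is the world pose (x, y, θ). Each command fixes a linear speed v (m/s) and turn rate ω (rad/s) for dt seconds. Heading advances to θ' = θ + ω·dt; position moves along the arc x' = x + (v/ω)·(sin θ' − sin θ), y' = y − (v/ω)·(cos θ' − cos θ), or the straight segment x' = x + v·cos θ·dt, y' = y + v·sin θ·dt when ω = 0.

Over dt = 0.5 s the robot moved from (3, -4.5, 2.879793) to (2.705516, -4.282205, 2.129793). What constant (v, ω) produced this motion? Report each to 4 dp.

v = 0.7500, ω = -1.5000

Δθ = 2.129793 − 2.879793 = -0.750000
ω = Δθ/dt = -0.750000/0.5 = -1.5000
R = Δx/(sin θ' − sin θ) = -0.5000
v = R·ω = -0.5000·-1.5000 = 0.7500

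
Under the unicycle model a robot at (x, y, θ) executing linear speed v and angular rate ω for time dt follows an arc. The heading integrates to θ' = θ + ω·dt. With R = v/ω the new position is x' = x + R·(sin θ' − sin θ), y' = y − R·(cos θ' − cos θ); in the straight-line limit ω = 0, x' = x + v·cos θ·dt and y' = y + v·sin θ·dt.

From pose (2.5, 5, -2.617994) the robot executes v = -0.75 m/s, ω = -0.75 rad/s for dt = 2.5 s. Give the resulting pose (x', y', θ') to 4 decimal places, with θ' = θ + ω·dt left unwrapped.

θ' = -2.6180 + -0.75·2.5 = -4.4930
R = v/ω = -0.75/-0.75 = 1.0000
x' = 2.5 + 1.0000·(sin -4.4930 − sin -2.6180) = 3.9760
y' = 5 − 1.0000·(cos -4.4930 − cos -2.6180) = 4.3516

(3.9760, 4.3516, -4.4930)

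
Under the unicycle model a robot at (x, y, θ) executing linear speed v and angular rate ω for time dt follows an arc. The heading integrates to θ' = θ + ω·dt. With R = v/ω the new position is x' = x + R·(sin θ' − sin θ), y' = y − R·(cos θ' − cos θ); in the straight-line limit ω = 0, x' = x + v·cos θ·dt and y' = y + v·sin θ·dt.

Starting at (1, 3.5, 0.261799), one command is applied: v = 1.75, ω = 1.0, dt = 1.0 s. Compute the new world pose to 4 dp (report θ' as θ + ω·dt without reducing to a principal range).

θ' = 0.2618 + 1.0·1.0 = 1.2618
R = v/ω = 1.75/1.0 = 1.7500
x' = 1 + 1.7500·(sin 1.2618 − sin 0.2618) = 2.2142
y' = 3.5 − 1.7500·(cos 1.2618 − cos 0.2618) = 4.6582

(2.2142, 4.6582, 1.2618)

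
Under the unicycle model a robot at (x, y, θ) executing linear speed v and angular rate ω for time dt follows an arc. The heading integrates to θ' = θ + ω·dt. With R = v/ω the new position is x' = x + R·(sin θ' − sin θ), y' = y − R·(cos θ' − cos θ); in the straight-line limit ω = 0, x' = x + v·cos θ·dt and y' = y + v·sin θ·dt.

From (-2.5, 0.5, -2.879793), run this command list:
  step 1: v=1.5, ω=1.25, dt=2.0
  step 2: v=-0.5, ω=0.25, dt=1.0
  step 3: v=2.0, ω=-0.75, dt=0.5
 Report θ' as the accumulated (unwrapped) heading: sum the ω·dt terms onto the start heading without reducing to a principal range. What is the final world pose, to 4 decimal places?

step 1: θ'=-0.3798 (R=1.2000) → pose (-2.6343, -1.7736, -0.3798)
step 2: θ'=-0.1298 (R=-2.0000) → pose (-3.1169, -1.6479, -0.1298)
step 3: θ'=-0.5048 (R=-2.6667) → pose (-2.1724, -1.9581, -0.5048)

(-2.1724, -1.9581, -0.5048)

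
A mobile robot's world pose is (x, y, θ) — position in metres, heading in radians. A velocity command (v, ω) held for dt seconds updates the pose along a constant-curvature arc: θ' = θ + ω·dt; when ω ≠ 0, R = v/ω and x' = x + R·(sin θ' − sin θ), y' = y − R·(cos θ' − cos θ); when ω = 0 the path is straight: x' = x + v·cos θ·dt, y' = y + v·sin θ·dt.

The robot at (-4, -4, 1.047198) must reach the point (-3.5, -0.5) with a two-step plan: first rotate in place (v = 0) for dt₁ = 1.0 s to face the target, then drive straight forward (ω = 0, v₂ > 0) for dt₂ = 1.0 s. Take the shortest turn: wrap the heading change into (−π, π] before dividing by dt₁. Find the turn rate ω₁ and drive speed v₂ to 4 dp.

heading to target = atan2(-0.5−-4, -3.5−-4) = 1.4289
Δθ = wrap(1.4289 − 1.0472) = 0.3817; ω₁ = Δθ/dt₁ = 0.3817
distance = √((-3.5−-4)² + (-0.5−-4)²) = 3.5355; v₂ = distance/dt₂ = 3.5355

ω₁ = 0.3817, v₂ = 3.5355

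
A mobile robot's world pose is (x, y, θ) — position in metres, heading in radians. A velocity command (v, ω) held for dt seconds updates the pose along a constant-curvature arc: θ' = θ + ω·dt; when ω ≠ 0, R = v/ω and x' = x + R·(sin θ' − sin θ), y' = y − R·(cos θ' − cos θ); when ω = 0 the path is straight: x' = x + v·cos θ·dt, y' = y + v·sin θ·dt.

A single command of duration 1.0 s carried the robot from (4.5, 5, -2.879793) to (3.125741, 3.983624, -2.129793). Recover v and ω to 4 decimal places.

v = 1.7500, ω = 0.7500

Δθ = -2.129793 − -2.879793 = 0.750000
ω = Δθ/dt = 0.750000/1.0 = 0.7500
R = Δx/(sin θ' − sin θ) = 2.3333
v = R·ω = 2.3333·0.7500 = 1.7500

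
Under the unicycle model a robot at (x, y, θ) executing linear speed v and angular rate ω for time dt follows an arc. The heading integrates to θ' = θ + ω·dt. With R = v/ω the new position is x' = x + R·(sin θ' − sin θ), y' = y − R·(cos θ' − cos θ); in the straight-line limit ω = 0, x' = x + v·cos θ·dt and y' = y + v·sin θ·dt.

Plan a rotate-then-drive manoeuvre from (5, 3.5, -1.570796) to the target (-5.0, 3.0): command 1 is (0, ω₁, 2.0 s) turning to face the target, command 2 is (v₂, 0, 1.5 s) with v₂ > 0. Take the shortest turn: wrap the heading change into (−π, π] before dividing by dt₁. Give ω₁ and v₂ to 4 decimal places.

heading to target = atan2(3−3.5, -5−5) = -3.0916
Δθ = wrap(-3.0916 − -1.5708) = -1.5208; ω₁ = Δθ/dt₁ = -0.7604
distance = √((-5−5)² + (3−3.5)²) = 10.0125; v₂ = distance/dt₂ = 6.6750

ω₁ = -0.7604, v₂ = 6.6750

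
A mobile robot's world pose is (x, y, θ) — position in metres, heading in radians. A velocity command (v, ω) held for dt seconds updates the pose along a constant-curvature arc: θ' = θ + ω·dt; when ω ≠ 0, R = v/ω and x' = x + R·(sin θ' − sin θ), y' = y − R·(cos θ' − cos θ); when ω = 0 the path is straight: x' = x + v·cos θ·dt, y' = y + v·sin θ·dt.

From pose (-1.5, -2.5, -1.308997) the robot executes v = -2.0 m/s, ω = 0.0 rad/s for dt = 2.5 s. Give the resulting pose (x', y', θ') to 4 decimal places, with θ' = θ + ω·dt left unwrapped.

(-2.7941, 2.3296, -1.3090)

θ' = -1.3090 + 0.0·2.5 = -1.3090
ω = 0 → straight: x' = -1.5 + -2.0·cos(-1.3090)·2.5 = -2.7941
y' = -2.5 + -2.0·sin(-1.3090)·2.5 = 2.3296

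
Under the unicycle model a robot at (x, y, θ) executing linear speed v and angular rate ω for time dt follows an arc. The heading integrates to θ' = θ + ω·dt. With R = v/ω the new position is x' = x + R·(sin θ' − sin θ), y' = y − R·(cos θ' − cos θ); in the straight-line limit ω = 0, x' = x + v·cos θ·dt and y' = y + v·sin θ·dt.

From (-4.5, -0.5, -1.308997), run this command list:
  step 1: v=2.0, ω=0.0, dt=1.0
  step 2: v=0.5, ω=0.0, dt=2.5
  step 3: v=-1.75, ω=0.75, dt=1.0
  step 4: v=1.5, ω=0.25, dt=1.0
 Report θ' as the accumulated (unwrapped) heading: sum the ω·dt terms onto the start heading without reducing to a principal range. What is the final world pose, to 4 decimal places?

step 1: θ'=-1.3090 (straight) → pose (-3.9824, -2.4319, -1.3090)
step 2: θ'=-1.3090 (straight) → pose (-3.6588, -3.6393, -1.3090)
step 3: θ'=-0.5590 (R=-2.3333) → pose (-4.6752, -2.2650, -0.5590)
step 4: θ'=-0.3090 (R=6.0000) → pose (-3.3178, -2.8941, -0.3090)

(-3.3178, -2.8941, -0.3090)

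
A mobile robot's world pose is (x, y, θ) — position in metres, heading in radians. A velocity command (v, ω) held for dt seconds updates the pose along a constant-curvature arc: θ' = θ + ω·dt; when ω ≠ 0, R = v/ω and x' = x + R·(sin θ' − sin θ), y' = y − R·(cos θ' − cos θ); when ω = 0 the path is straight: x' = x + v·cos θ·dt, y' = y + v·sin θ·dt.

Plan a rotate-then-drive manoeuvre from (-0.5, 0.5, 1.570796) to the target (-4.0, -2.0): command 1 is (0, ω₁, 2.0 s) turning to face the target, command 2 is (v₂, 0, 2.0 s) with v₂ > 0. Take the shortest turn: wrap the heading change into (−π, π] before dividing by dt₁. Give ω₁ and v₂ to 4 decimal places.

heading to target = atan2(-2−0.5, -4−-0.5) = -2.5213
Δθ = wrap(-2.5213 − 1.5708) = 2.1910; ω₁ = Δθ/dt₁ = 1.0955
distance = √((-4−-0.5)² + (-2−0.5)²) = 4.3012; v₂ = distance/dt₂ = 2.1506

ω₁ = 1.0955, v₂ = 2.1506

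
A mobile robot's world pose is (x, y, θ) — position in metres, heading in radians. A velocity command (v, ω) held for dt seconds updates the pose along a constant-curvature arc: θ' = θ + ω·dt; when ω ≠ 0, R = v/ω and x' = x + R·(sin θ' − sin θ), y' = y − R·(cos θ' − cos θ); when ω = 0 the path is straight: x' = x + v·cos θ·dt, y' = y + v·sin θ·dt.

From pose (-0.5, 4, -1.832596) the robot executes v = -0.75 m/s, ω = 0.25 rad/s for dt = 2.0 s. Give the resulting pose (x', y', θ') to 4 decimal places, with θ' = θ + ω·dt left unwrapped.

θ' = -1.8326 + 0.25·2.0 = -1.3326
R = v/ω = -0.75/0.25 = -3.0000
x' = -0.5 + -3.0000·(sin -1.3326 − sin -1.8326) = -0.4825
y' = 4 − -3.0000·(cos -1.3326 − cos -1.8326) = 5.4843

(-0.4825, 5.4843, -1.3326)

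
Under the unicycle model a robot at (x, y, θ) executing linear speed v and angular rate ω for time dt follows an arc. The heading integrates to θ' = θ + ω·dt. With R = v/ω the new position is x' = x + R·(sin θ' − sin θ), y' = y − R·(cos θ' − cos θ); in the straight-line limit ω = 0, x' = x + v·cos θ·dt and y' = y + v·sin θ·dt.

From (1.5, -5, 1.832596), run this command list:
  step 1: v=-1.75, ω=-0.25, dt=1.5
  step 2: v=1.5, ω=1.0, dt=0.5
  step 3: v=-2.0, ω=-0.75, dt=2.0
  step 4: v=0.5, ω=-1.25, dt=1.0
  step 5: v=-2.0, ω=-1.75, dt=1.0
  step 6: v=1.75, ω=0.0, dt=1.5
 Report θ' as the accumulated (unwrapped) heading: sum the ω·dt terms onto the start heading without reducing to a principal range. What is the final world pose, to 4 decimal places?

(-1.2360, -10.0776, -2.5424)

step 1: θ'=1.4576 (R=7.0000) → pose (1.6937, -7.6024, 1.4576)
step 2: θ'=1.9576 (R=1.5000) → pose (1.5925, -6.8672, 1.9576)
step 3: θ'=0.4576 (R=2.6667) → pose (0.3010, -10.2654, 0.4576)
step 4: θ'=-0.7924 (R=-0.4000) → pose (0.7625, -10.3434, -0.7924)
step 5: θ'=-2.5424 (R=1.1429) → pose (0.9317, -8.5972, -2.5424)
step 6: θ'=-2.5424 (straight) → pose (-1.2360, -10.0776, -2.5424)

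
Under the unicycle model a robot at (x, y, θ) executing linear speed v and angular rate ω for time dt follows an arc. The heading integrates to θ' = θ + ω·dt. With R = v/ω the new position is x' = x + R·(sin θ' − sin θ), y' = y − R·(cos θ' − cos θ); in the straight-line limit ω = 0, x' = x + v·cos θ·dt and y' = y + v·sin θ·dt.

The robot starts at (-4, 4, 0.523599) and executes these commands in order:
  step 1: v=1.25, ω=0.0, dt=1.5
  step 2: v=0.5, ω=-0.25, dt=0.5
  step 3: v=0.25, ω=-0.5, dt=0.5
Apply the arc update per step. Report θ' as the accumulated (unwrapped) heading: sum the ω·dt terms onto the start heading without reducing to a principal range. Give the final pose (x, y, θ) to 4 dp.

(-2.0324, 5.0823, 0.1486)

step 1: θ'=0.5236 (straight) → pose (-2.3762, 4.9375, 0.5236)
step 2: θ'=0.3986 (R=-2.0000) → pose (-2.1525, 5.0487, 0.3986)
step 3: θ'=0.1486 (R=-0.5000) → pose (-2.0324, 5.0823, 0.1486)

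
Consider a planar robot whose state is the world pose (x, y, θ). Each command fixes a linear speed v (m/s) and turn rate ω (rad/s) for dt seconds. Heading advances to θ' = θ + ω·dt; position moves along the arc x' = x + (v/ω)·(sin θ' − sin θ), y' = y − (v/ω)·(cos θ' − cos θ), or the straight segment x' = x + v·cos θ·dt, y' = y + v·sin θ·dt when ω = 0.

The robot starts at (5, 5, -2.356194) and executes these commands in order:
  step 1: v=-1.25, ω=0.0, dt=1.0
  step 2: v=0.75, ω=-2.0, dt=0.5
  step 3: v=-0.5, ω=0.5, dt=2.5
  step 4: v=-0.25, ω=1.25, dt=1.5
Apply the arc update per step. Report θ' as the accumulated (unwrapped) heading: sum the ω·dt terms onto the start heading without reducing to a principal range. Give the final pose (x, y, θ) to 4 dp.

step 1: θ'=-2.3562 (straight) → pose (5.8839, 5.8839, -2.3562)
step 2: θ'=-3.3562 (R=-0.3750) → pose (5.5389, 5.7827, -3.3562)
step 3: θ'=-2.1062 (R=-1.0000) → pose (6.6119, 6.2495, -2.1062)
step 4: θ'=-0.2312 (R=-0.2000) → pose (6.4857, 6.5462, -0.2312)

(6.4857, 6.5462, -0.2312)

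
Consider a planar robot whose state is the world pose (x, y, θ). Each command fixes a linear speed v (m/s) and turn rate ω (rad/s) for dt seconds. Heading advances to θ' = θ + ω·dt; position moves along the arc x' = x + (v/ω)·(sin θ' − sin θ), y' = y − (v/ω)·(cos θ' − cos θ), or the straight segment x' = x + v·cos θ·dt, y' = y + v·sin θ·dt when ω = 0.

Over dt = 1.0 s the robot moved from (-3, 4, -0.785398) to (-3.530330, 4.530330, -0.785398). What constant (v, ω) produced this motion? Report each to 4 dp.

Δθ = -0.785398 − -0.785398 = 0.000000
ω = Δθ/dt = 0.000000/1.0 = 0.0000
ω = 0 → v = (Δx·cos θ + Δy·sin θ)/dt = -0.7500

v = -0.7500, ω = 0.0000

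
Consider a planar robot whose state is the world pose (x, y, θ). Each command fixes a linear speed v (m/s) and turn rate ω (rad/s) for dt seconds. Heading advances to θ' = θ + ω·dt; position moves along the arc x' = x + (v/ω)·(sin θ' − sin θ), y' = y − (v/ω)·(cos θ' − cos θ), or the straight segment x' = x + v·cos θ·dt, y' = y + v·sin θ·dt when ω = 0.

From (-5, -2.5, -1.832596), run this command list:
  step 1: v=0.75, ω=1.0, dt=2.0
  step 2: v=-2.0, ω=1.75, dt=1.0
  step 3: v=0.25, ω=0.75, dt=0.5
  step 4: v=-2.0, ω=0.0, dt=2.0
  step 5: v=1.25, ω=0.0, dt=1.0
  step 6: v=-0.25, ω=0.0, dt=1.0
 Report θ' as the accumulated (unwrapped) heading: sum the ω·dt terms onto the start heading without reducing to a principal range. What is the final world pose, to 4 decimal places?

step 1: θ'=0.1674 (R=0.7500) → pose (-4.1506, -3.4336, 0.1674)
step 2: θ'=1.9174 (R=-1.1429) → pose (-5.0351, -4.9487, 1.9174)
step 3: θ'=2.2924 (R=0.3333) → pose (-5.0983, -4.8418, 2.2924)
step 4: θ'=2.2924 (straight) → pose (-2.4559, -7.8448, 2.2924)
step 5: θ'=2.2924 (straight) → pose (-3.2817, -6.9063, 2.2924)
step 6: θ'=2.2924 (straight) → pose (-3.1165, -7.0940, 2.2924)

(-3.1165, -7.0940, 2.2924)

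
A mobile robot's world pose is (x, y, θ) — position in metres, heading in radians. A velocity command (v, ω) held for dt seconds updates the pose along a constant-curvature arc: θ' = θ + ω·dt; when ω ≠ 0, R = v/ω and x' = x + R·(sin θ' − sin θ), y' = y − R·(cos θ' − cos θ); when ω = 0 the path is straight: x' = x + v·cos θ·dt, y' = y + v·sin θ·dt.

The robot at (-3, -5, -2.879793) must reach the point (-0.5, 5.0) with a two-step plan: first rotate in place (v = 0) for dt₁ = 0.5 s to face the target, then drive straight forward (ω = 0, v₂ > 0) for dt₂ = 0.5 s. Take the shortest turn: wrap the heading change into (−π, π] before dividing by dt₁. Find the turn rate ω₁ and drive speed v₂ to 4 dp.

heading to target = atan2(5−-5, -0.5−-3) = 1.3258
Δθ = wrap(1.3258 − -2.8798) = -2.0776; ω₁ = Δθ/dt₁ = -4.1551
distance = √((-0.5−-3)² + (5−-5)²) = 10.3078; v₂ = distance/dt₂ = 20.6155

ω₁ = -4.1551, v₂ = 20.6155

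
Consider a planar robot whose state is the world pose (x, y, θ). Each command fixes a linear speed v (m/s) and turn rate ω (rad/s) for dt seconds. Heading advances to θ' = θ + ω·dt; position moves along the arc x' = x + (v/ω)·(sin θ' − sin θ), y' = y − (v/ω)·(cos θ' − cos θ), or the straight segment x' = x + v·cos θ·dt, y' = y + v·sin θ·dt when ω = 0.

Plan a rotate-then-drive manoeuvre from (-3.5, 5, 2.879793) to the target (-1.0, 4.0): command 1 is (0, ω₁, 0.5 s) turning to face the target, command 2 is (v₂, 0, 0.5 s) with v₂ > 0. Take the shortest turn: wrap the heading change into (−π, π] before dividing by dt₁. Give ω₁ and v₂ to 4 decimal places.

heading to target = atan2(4−5, -1−-3.5) = -0.3805
Δθ = wrap(-0.3805 − 2.8798) = 3.0229; ω₁ = Δθ/dt₁ = 6.0458
distance = √((-1−-3.5)² + (4−5)²) = 2.6926; v₂ = distance/dt₂ = 5.3852

ω₁ = 6.0458, v₂ = 5.3852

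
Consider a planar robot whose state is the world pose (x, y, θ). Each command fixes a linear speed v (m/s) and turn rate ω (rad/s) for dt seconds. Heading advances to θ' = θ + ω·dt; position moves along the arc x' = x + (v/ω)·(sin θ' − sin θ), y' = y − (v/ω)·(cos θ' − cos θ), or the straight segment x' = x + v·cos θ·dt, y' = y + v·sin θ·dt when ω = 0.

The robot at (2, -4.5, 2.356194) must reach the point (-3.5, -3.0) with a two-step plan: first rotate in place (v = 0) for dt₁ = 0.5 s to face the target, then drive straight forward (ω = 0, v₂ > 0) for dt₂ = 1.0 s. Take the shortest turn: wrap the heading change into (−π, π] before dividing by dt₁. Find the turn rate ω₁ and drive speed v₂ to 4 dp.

ω₁ = 1.0383, v₂ = 5.7009

heading to target = atan2(-3−-4.5, -3.5−2) = 2.8753
Δθ = wrap(2.8753 − 2.3562) = 0.5191; ω₁ = Δθ/dt₁ = 1.0383
distance = √((-3.5−2)² + (-3−-4.5)²) = 5.7009; v₂ = distance/dt₂ = 5.7009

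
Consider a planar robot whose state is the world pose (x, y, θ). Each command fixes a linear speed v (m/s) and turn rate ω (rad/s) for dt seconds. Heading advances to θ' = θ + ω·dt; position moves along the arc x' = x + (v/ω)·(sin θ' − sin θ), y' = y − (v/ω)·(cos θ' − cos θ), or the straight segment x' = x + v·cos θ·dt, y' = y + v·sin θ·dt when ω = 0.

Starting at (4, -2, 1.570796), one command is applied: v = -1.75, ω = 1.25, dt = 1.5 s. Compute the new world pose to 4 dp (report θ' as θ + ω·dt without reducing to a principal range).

θ' = 1.5708 + 1.25·1.5 = 3.4458
R = v/ω = -1.75/1.25 = -1.4000
x' = 4 + -1.4000·(sin 3.4458 − sin 1.5708) = 5.8193
y' = -2 − -1.4000·(cos 3.4458 − cos 1.5708) = -3.3357

(5.8193, -3.3357, 3.4458)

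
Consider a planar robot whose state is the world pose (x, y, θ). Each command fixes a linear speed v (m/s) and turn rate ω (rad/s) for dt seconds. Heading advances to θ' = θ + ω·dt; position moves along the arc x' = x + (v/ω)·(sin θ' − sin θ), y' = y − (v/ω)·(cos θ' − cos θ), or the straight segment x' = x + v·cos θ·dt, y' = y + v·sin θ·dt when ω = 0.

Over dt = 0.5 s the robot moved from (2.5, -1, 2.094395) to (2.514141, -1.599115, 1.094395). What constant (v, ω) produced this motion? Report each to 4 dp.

Δθ = 1.094395 − 2.094395 = -1.000000
ω = Δθ/dt = -1.000000/0.5 = -2.0000
R = −Δy/(cos θ' − cos θ) = 0.6250
v = R·ω = 0.6250·-2.0000 = -1.2500

v = -1.2500, ω = -2.0000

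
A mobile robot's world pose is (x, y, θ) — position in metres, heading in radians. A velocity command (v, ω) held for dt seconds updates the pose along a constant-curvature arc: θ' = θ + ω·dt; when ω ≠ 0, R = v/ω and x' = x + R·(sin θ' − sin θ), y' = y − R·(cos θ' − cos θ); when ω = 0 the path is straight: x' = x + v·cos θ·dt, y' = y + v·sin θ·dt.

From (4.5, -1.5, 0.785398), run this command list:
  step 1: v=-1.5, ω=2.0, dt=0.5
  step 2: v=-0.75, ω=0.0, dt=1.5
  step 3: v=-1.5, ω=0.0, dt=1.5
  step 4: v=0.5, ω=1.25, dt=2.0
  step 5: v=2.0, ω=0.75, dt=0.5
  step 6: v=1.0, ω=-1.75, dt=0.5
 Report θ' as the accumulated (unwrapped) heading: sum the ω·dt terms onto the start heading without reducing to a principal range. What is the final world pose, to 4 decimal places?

(3.7979, -6.8003, 3.7854)

step 1: θ'=1.7854 (R=-0.7500) → pose (4.2975, -2.1900, 1.7854)
step 2: θ'=1.7854 (straight) → pose (4.5371, -3.2892, 1.7854)
step 3: θ'=1.7854 (straight) → pose (5.0163, -5.4876, 1.7854)
step 4: θ'=4.2854 (R=0.4000) → pose (4.2614, -5.4072, 4.2854)
step 5: θ'=4.6604 (R=2.6667) → pose (4.0255, -6.3729, 4.6604)
step 6: θ'=3.7854 (R=-0.5714) → pose (3.7979, -6.8003, 3.7854)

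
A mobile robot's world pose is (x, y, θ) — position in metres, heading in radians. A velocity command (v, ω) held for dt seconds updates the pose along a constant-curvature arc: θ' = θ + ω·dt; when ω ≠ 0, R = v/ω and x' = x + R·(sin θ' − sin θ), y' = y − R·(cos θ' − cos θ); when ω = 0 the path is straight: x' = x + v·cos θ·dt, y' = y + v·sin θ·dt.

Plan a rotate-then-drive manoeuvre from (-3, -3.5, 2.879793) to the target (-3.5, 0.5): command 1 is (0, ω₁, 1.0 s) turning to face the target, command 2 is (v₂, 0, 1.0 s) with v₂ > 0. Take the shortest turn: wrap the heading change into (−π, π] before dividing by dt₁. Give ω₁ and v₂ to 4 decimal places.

heading to target = atan2(0.5−-3.5, -3.5−-3) = 1.6952
Δθ = wrap(1.6952 − 2.8798) = -1.1846; ω₁ = Δθ/dt₁ = -1.1846
distance = √((-3.5−-3)² + (0.5−-3.5)²) = 4.0311; v₂ = distance/dt₂ = 4.0311

ω₁ = -1.1846, v₂ = 4.0311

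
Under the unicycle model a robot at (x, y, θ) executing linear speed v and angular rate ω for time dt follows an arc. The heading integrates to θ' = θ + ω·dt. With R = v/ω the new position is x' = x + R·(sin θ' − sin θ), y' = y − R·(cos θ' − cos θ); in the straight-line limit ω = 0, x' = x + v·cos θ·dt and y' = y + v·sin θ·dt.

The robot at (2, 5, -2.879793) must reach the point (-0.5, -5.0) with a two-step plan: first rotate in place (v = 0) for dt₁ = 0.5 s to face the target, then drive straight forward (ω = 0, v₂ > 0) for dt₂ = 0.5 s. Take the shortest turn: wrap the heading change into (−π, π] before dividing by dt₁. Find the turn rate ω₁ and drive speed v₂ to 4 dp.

ω₁ = 2.1280, v₂ = 20.6155

heading to target = atan2(-5−5, -0.5−2) = -1.8158
Δθ = wrap(-1.8158 − -2.8798) = 1.0640; ω₁ = Δθ/dt₁ = 2.1280
distance = √((-0.5−2)² + (-5−5)²) = 10.3078; v₂ = distance/dt₂ = 20.6155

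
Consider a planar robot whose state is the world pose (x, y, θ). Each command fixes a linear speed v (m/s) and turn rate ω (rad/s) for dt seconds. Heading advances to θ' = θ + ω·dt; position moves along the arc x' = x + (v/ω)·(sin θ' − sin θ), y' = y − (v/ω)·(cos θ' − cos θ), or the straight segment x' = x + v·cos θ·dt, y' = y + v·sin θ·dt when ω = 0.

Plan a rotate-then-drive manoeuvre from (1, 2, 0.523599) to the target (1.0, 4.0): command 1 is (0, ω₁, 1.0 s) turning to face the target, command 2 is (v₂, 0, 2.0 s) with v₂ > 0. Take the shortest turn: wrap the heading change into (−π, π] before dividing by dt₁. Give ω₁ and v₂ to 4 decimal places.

heading to target = atan2(4−2, 1−1) = 1.5708
Δθ = wrap(1.5708 − 0.5236) = 1.0472; ω₁ = Δθ/dt₁ = 1.0472
distance = √((1−1)² + (4−2)²) = 2.0000; v₂ = distance/dt₂ = 1.0000

ω₁ = 1.0472, v₂ = 1.0000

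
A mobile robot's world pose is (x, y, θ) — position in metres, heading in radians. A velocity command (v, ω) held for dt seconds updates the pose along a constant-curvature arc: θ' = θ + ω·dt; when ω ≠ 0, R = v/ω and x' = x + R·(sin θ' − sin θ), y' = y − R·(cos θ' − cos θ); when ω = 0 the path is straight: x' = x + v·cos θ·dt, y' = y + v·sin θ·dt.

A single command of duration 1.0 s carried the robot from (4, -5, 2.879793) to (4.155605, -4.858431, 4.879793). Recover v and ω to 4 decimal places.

Δθ = 4.879793 − 2.879793 = 2.000000
ω = Δθ/dt = 2.000000/1.0 = 2.0000
R = Δx/(sin θ' − sin θ) = -0.1250
v = R·ω = -0.1250·2.0000 = -0.2500

v = -0.2500, ω = 2.0000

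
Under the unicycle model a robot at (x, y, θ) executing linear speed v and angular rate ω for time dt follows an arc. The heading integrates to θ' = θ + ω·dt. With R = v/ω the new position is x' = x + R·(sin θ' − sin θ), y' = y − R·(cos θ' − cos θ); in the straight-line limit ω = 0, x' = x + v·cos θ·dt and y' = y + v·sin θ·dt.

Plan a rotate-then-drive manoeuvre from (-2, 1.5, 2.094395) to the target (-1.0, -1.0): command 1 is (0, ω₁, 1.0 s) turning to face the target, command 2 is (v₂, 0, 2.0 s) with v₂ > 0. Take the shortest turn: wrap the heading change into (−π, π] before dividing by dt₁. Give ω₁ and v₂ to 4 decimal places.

ω₁ = 2.9985, v₂ = 1.3463

heading to target = atan2(-1−1.5, -1−-2) = -1.1903
Δθ = wrap(-1.1903 − 2.0944) = 2.9985; ω₁ = Δθ/dt₁ = 2.9985
distance = √((-1−-2)² + (-1−1.5)²) = 2.6926; v₂ = distance/dt₂ = 1.3463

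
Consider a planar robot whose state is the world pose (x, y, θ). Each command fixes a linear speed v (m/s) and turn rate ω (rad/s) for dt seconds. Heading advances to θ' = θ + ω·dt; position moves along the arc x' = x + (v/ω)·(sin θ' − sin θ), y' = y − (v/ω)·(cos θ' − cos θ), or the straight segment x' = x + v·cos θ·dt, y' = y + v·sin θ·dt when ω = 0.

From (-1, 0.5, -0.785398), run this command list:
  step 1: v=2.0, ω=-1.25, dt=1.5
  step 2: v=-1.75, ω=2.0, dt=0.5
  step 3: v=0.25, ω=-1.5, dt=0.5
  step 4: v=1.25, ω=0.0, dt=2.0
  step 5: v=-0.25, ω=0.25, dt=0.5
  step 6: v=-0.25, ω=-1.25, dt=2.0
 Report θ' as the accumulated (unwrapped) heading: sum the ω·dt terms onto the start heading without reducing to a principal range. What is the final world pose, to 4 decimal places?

(-2.4018, -3.1875, -4.7854)

step 1: θ'=-2.6604 (R=-1.6000) → pose (-1.3908, -2.0497, -2.6604)
step 2: θ'=-1.6604 (R=-0.8750) → pose (-0.9243, -1.3523, -1.6604)
step 3: θ'=-2.4104 (R=-0.1667) → pose (-0.9790, -1.4615, -2.4104)
step 4: θ'=-2.4104 (straight) → pose (-2.8400, -3.1309, -2.4104)
step 5: θ'=-2.2854 (R=-1.0000) → pose (-2.7524, -3.0418, -2.2854)
step 6: θ'=-4.7854 (R=0.2000) → pose (-2.4018, -3.1875, -4.7854)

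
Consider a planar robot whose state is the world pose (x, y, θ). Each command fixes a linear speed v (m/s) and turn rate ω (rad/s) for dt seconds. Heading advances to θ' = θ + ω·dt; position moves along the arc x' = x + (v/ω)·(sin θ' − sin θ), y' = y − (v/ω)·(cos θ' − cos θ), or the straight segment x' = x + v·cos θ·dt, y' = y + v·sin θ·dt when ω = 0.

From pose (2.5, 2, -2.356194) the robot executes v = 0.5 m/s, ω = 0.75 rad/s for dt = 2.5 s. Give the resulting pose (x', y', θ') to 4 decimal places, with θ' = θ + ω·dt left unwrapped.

θ' = -2.3562 + 0.75·2.5 = -0.4812
R = v/ω = 0.5/0.75 = 0.6667
x' = 2.5 + 0.6667·(sin -0.4812 − sin -2.3562) = 2.6628
y' = 2 − 0.6667·(cos -0.4812 − cos -2.3562) = 0.9376

(2.6628, 0.9376, -0.4812)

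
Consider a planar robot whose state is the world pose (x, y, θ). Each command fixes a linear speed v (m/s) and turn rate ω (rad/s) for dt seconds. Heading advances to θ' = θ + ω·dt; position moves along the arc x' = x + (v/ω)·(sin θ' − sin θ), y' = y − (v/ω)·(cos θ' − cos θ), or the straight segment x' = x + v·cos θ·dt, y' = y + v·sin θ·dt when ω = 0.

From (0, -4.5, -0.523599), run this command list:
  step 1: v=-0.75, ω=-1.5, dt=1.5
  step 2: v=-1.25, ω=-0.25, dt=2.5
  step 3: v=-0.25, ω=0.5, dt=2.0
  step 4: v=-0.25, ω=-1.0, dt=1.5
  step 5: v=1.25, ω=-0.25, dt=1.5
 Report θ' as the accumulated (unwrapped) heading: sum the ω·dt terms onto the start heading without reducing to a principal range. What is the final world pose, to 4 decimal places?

step 1: θ'=-2.7736 (R=0.5000) → pose (0.0701, -3.6005, -2.7736)
step 2: θ'=-3.3986 (R=5.0000) → pose (3.1398, -3.4299, -3.3986)
step 3: θ'=-2.3986 (R=-0.5000) → pose (3.6051, -3.3146, -2.3986)
step 4: θ'=-3.8986 (R=0.2500) → pose (3.9459, -3.3170, -3.8986)
step 5: θ'=-4.2736 (R=-5.0000) → pose (2.8533, -1.8067, -4.2736)

(2.8533, -1.8067, -4.2736)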